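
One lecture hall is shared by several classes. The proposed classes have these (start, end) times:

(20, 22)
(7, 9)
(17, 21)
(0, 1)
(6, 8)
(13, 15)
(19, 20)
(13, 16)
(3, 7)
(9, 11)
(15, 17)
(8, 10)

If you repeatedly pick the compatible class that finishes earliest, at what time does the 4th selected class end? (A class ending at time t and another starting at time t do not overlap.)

Greedy by earliest finish: after sorting by end time, pick each interval compatible with the last pick.
By end time: (0,1), (3,7), (6,8), (7,9), (8,10), (9,11), (13,15), (13,16), (15,17), (19,20), (17,21), (20,22).
Pick (0,1); next start ≥ 1 → (3,7); next start ≥ 7 → (7,9); next start ≥ 9 → (9,11); next start ≥ 11 → (13,15); next start ≥ 15 → (15,17); next start ≥ 17 → (19,20); next start ≥ 20 → (20,22).
Selected: (0,1) (3,7) (7,9) (9,11) (13,15) (15,17) (19,20) (20,22)

11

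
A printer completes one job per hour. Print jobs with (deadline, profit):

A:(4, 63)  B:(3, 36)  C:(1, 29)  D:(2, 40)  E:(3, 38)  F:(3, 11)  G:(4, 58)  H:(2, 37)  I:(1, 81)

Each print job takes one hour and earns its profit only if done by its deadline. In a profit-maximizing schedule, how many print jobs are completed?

Profit order: I=81 A=63 G=58 D=40 E=38 H=37 B=36 C=29 F=11
Assign: I→slot 1, A→slot 4, G→slot 3, D→slot 2, E skipped, H skipped, B skipped, C skipped, F skipped.
Slots: [1:I] [2:D] [3:G] [4:A]
4 of 9 scheduled.

4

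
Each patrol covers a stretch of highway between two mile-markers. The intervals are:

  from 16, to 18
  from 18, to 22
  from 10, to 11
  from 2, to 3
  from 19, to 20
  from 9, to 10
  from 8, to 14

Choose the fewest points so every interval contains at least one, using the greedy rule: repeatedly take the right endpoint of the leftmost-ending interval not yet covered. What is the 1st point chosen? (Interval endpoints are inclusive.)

Process intervals by earliest right end; each time one isn't hit yet, stab at its right endpoint.
By right end: [2,3]  [9,10]  [10,11]  [8,14]  [16,18]  [19,20]  [18,22]
[2,3] uncovered → point at 3; [9,10] uncovered → point at 10; [16,18] uncovered → point at 18; [19,20] uncovered → point at 20.
Points: 3, 10, 18, 20 (4 total).

3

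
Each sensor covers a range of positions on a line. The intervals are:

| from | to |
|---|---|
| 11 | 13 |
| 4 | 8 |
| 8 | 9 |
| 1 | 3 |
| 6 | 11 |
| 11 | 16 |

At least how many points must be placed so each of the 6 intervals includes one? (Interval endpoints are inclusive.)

Sorted: [1,3] [4,8] [8,9] [6,11] [11,13] [11,16]
{[1,3]} hit by 3; {[4,8],[8,9],[6,11]} hit by 8; {[11,13],[11,16]} hit by 13.
Points: 3, 8, 13 (3 total).

3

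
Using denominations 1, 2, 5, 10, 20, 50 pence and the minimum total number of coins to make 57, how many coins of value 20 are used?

0

57 − 1×50→7 − 1×5→2 − 1×2→0
Count of 20: 0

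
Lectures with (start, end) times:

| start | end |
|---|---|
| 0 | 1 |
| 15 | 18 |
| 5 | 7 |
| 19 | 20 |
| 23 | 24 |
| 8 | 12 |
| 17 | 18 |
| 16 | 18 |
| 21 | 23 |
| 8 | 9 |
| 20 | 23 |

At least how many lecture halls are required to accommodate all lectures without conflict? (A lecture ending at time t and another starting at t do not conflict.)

3

The answer is the maximum number of intervals overlapping at any instant.
Events (time:±→running): 0:+→1 1:-→0 5:+→1 7:-→0 8:+→1 8:+→2 9:-→1 12:-→0 15:+→1 16:+→2 17:+→3 … peak 3.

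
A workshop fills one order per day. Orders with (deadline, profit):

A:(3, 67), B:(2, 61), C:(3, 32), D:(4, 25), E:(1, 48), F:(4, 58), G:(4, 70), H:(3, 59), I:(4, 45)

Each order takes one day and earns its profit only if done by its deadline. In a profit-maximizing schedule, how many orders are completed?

4

By profit: G(d4,70), A(d3,67), B(d2,61), H(d3,59), F(d4,58), E(d1,48), I(d4,45), C(d3,32), D(d4,25)
G→slot 4; A→slot 3; B→slot 2; H→slot 1; F skipped; E skipped; I skipped; C skipped; D skipped.
4 of 9 scheduled.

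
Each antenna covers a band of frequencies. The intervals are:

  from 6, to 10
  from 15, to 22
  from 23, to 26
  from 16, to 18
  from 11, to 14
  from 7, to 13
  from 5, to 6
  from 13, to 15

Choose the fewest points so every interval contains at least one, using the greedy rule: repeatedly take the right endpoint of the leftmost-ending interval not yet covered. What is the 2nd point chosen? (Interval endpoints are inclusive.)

By right end: [5,6]  [6,10]  [7,13]  [11,14]  [13,15]  [16,18]  [15,22]  [23,26]
[5,6] uncovered → point at 6; [7,13] uncovered → point at 13; [16,18] uncovered → point at 18; [23,26] uncovered → point at 26.
Points: 6, 13, 18, 26 (4 total).

13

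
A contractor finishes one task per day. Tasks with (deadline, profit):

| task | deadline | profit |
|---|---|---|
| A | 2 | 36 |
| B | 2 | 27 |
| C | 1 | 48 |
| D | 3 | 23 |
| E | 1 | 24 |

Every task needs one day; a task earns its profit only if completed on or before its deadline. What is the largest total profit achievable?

107

Take jobs in profit order; each goes to the latest open slot no later than its deadline.
Profit order: C=48 A=36 B=27 E=24 D=23
Assign: C→slot 1, A→slot 2, B skipped, E skipped, D→slot 3.
Slots: [1:C] [2:A] [3:D]
Profit = 48 + 36 + 23 = 107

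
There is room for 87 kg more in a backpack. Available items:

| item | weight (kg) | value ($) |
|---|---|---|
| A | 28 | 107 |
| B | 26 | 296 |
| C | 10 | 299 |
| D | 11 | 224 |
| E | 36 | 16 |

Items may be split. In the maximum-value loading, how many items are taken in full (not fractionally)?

4

Order: C (299/10=29.90) > D (224/11=20.36) > B (296/26=11.38) > A (107/28=3.82) > E (16/36=0.44)
Fill: take C (10 @ 299) → take D (11 @ 224) → take B (26 @ 296) → take A (28 @ 107) → take 12/36 of E → 5.33; 87/87 used.
4 item(s) taken whole; one partial (take 12/36 of E).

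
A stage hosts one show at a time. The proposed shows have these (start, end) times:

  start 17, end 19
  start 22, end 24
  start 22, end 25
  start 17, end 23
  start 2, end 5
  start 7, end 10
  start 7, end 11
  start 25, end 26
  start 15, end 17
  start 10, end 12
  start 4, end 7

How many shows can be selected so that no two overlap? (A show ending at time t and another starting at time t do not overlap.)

7

Sort by end time and greedily take each interval whose start is ≥ the last chosen end.
Sorted by end: (2,5)  (4,7)  (7,10)  (7,11)  (10,12)  (15,17)  (17,19)  (17,23)  (22,24)  (22,25)  (25,26)
take (2,5); take (7,10); skip (7,11); take (10,12); take (15,17); take (17,19); take (22,24); skip (22,25); take (25,26).
Selected 7 shows.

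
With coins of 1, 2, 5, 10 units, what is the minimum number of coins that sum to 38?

38 = 3×10 + 1×5 + 1×2 + 1×1
Total coins = 3 + 1 + 1 + 1 = 6

6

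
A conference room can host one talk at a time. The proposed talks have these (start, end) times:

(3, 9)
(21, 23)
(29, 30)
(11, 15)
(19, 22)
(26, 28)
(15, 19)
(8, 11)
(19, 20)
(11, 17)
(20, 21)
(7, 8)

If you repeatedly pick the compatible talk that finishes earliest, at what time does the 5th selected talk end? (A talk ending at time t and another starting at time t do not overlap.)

20

By end time: (7,8), (3,9), (8,11), (11,15), (11,17), (15,19), (19,20), (20,21), (19,22), (21,23), (26,28), (29,30).
Pick (7,8); next start ≥ 8 → (8,11); next start ≥ 11 → (11,15); next start ≥ 15 → (15,19); next start ≥ 19 → (19,20); next start ≥ 20 → (20,21); next start ≥ 21 → (21,23); next start ≥ 23 → (26,28); next start ≥ 28 → (29,30).
Selected: (7,8) (8,11) (11,15) (15,19) (19,20) (20,21) (21,23) (26,28) (29,30)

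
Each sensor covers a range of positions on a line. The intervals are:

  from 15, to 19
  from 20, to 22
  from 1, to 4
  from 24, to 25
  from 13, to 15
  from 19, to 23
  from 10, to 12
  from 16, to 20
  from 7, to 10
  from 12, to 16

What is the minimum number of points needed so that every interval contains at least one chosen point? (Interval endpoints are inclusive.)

By right end: [1,4]  [7,10]  [10,12]  [13,15]  [12,16]  [15,19]  [16,20]  [20,22]  [19,23]  [24,25]
[1,4] uncovered → point at 4; [7,10] uncovered → point at 10; [13,15] uncovered → point at 15; [16,20] uncovered → point at 20; [24,25] uncovered → point at 25.
Points: 4, 10, 15, 20, 25 (5 total).

5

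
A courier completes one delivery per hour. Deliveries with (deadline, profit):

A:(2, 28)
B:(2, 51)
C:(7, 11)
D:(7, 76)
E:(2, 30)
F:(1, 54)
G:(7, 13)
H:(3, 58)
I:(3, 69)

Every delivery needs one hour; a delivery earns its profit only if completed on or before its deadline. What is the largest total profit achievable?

281

Take jobs in profit order; each goes to the latest open slot no later than its deadline.
By profit: D(d7,76), I(d3,69), H(d3,58), F(d1,54), B(d2,51), E(d2,30), A(d2,28), G(d7,13), C(d7,11)
D→slot 7; I→slot 3; H→slot 2; F→slot 1; B skipped; E skipped; A skipped; G→slot 6; C→slot 5.
Profit = 54 + 58 + 69 + 11 + 13 + 76 = 281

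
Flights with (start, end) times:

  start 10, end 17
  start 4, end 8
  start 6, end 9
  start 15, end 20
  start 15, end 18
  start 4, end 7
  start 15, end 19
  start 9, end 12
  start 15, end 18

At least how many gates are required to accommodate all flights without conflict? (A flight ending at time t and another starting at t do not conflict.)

5

Events (time:±→running): 4:+→1 4:+→2 6:+→3 7:-→2 8:-→1 9:-→0 9:+→1 10:+→2 12:-→1 15:+→2 15:+→3 15:+→4 15:+→5 … peak 5.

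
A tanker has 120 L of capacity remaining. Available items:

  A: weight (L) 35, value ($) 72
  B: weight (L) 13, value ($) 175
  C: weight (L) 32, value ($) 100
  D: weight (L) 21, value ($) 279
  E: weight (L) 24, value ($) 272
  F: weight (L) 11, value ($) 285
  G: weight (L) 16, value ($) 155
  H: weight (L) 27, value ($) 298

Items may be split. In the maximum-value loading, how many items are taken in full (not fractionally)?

Greedy by value/weight ratio, highest first.
Ratios (sorted): F 25.91, B 13.46, D 13.29, E 11.33, H 11.04, G 9.69, C 3.12, A 2.06
take F (11 @ 285); take B (13 @ 175); take D (21 @ 279); take E (24 @ 272); take H (27 @ 298); take G (16 @ 155); take 8/32 of C → 25.00. Capacity used 120/120.
6 item(s) taken whole; one partial (take 8/32 of C).

6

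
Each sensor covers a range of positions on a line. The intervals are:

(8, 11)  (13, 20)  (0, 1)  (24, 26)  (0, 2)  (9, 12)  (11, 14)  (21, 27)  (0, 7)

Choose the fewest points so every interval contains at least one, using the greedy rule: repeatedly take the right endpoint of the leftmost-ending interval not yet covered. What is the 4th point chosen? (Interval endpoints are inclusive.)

26

Sorted: [0,1] [0,2] [0,7] [8,11] [9,12] [11,14] [13,20] [24,26] [21,27]
{[0,1],[0,2],[0,7]} hit by 1; {[8,11],[9,12],[11,14]} hit by 11; {[13,20]} hit by 20; {[24,26],[21,27]} hit by 26.
Points: 1, 11, 20, 26 (4 total).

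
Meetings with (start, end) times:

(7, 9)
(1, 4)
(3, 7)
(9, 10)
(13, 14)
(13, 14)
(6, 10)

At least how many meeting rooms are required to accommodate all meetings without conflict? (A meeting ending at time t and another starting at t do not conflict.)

2

Count concurrent intervals with a sweep; the peak is the room count.
starts: [1, 3, 6, 7, 9, 13, 13]
ends:   [4, 7, 9, 10, 10, 14, 14]
s1→1 s3→2  — peak 2.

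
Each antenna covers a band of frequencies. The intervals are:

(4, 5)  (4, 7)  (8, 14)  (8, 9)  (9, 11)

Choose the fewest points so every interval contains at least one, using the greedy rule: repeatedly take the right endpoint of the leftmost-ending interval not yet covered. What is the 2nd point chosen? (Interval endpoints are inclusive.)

9

Process intervals by earliest right end; each time one isn't hit yet, stab at its right endpoint.
Sorted: [4,5] [4,7] [8,9] [9,11] [8,14]
{[4,5],[4,7]} hit by 5; {[8,9],[9,11],[8,14]} hit by 9.
Points: 5, 9 (2 total).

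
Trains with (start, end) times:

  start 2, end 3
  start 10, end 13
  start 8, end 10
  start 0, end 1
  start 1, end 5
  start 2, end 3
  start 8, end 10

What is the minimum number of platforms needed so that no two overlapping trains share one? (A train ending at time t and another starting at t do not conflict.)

starts: [0, 1, 2, 2, 8, 8, 10]
ends:   [1, 3, 3, 5, 10, 10, 13]
s0→1 e1→0 s1→1 s2→2 s2→3  — peak 3.

3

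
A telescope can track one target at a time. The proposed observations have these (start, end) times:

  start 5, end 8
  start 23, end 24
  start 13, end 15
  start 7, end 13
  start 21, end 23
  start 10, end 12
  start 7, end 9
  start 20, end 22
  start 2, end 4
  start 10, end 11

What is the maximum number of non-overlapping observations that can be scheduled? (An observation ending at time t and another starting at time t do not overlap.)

By end time: (2,4), (5,8), (7,9), (10,11), (10,12), (7,13), (13,15), (20,22), (21,23), (23,24).
Pick (2,4); next start ≥ 4 → (5,8); next start ≥ 8 → (10,11); next start ≥ 11 → (13,15); next start ≥ 15 → (20,22); next start ≥ 22 → (23,24).
Selected 6 observations.

6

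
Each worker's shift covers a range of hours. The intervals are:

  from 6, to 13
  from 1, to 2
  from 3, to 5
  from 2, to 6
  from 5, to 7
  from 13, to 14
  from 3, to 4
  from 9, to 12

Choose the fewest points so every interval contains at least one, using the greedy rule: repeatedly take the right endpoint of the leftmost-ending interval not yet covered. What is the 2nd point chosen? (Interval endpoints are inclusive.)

By right end: [1,2]  [3,4]  [3,5]  [2,6]  [5,7]  [9,12]  [6,13]  [13,14]
[1,2] uncovered → point at 2; [3,4] uncovered → point at 4; [5,7] uncovered → point at 7; [9,12] uncovered → point at 12; [13,14] uncovered → point at 14.
Points: 2, 4, 7, 12, 14 (5 total).

4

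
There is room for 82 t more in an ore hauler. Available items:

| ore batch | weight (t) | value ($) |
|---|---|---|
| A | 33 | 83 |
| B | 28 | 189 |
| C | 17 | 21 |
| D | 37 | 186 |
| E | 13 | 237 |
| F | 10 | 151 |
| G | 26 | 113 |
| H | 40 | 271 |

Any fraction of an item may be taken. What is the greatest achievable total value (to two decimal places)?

Ratios (sorted): E 18.23, F 15.10, H 6.78, B 6.75, D 5.03, G 4.35, A 2.52, C 1.24
take E (13 @ 237); take F (10 @ 151); take H (40 @ 271); take 19/28 of B → 128.25. Capacity used 82/82.
Total value = 787.25

787.25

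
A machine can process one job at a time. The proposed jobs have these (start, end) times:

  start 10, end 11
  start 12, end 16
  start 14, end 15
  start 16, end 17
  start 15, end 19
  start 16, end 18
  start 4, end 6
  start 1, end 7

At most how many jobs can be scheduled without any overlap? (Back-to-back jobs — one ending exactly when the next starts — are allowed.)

4

Sort by end time and greedily take each interval whose start is ≥ the last chosen end.
Sorted by end: (4,6)  (1,7)  (10,11)  (14,15)  (12,16)  (16,17)  (16,18)  (15,19)
take (4,6); take (10,11); take (14,15); take (16,17); skip (16,18); skip (15,19).
Selected 4 jobs.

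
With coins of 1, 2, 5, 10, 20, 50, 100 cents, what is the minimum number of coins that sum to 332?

Greedy: take as many of the largest coin as possible, then repeat with the remainder.
332 = 3×100 + 1×20 + 1×10 + 1×2
Total coins = 3 + 1 + 1 + 1 = 6

6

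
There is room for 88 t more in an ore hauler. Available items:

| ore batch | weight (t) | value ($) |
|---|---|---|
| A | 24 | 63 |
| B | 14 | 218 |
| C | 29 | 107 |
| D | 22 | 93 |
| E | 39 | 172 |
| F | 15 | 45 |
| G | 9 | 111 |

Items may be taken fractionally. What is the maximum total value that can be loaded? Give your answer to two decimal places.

608.76

Greedy by value/weight ratio, highest first.
Ratios (sorted): B 15.57, G 12.33, E 4.41, D 4.23, C 3.69, F 3.00, A 2.62
take B (14 @ 218); take G (9 @ 111); take E (39 @ 172); take D (22 @ 93); take 4/29 of C → 14.76. Capacity used 88/88.
Total value = 608.76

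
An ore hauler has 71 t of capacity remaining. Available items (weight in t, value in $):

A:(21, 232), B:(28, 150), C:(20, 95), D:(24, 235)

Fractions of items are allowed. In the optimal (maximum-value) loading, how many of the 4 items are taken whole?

Sort by value per unit weight and fill in that order.
Order: A (232/21=11.05) > D (235/24=9.79) > B (150/28=5.36) > C (95/20=4.75)
Fill: take A (21 @ 232) → take D (24 @ 235) → take 26/28 of B → 139.29; 71/71 used.
2 item(s) taken whole; one partial (take 26/28 of B).

2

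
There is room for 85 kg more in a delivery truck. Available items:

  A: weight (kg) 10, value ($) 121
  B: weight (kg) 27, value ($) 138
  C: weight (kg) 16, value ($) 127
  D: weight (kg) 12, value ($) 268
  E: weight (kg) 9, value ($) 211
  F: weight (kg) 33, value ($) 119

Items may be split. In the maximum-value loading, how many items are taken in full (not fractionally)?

Greedy by value/weight ratio, highest first.
Ratios (sorted): E 23.44, D 22.33, A 12.10, C 7.94, B 5.11, F 3.61
take E (9 @ 211); take D (12 @ 268); take A (10 @ 121); take C (16 @ 127); take B (27 @ 138); take 11/33 of F → 39.67. Capacity used 85/85.
5 item(s) taken whole; one partial (take 11/33 of F).

5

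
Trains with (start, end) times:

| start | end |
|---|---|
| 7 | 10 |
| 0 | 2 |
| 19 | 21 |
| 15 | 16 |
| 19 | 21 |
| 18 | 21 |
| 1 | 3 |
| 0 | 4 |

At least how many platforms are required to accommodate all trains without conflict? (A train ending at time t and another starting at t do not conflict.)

3

Count concurrent intervals with a sweep; the peak is the room count.
starts: [0, 0, 1, 7, 15, 18, 19, 19]
ends:   [2, 3, 4, 10, 16, 21, 21, 21]
s0→1 s0→2 s1→3  — peak 3.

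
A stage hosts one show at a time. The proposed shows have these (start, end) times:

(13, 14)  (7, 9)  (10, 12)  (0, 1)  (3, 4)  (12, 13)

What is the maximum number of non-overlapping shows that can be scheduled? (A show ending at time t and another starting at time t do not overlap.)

Sort by end time and greedily take each interval whose start is ≥ the last chosen end.
By end time: (0,1), (3,4), (7,9), (10,12), (12,13), (13,14).
Pick (0,1); next start ≥ 1 → (3,4); next start ≥ 4 → (7,9); next start ≥ 9 → (10,12); next start ≥ 12 → (12,13); next start ≥ 13 → (13,14).
Selected 6 shows.

6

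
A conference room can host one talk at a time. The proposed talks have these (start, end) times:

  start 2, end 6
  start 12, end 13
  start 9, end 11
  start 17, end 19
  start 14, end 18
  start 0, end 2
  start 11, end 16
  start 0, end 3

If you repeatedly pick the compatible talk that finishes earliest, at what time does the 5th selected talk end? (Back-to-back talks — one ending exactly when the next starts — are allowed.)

18

Sorted by end: (0,2)  (0,3)  (2,6)  (9,11)  (12,13)  (11,16)  (14,18)  (17,19)
take (0,2); skip (0,3); take (2,6); take (9,11); take (12,13); take (14,18); skip (17,19).
Selected: (0,2) (2,6) (9,11) (12,13) (14,18)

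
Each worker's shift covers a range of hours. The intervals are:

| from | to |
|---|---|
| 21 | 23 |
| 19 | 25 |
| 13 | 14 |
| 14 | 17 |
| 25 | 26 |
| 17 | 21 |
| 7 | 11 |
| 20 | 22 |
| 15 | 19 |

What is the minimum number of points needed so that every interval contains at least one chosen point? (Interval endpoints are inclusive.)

5

Sort by right endpoint; whenever an interval is uncovered, place a point at its right end.
Sorted: [7,11] [13,14] [14,17] [15,19] [17,21] [20,22] [21,23] [19,25] [25,26]
{[7,11]} hit by 11; {[13,14],[14,17]} hit by 14; {[15,19],[17,21]} hit by 19; {[20,22],[21,23],[19,25]} hit by 22; {[25,26]} hit by 26.
Points: 11, 14, 19, 22, 26 (5 total).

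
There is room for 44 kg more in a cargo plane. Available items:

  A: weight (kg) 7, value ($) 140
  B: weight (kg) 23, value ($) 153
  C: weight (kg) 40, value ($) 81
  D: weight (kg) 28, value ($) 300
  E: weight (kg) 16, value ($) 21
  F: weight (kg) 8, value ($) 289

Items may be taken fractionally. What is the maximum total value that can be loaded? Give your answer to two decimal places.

735.65

Greedy by value/weight ratio, highest first.
Order: F (289/8=36.12) > A (140/7=20.00) > D (300/28=10.71) > B (153/23=6.65) > C (81/40=2.02) > E (21/16=1.31)
Fill: take F (8 @ 289) → take A (7 @ 140) → take D (28 @ 300) → take 1/23 of B → 6.65; 44/44 used.
Total value = 735.65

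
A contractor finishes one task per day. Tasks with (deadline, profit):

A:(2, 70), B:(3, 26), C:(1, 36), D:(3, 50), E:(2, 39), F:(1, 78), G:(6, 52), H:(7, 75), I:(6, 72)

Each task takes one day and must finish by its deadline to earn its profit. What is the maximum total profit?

Sort by profit descending; place each in the latest free slot ≤ its deadline.
By profit: F(d1,78), H(d7,75), I(d6,72), A(d2,70), G(d6,52), D(d3,50), E(d2,39), C(d1,36), B(d3,26)
F→slot 1; H→slot 7; I→slot 6; A→slot 2; G→slot 5; D→slot 3; E skipped; C skipped; B skipped.
Profit = 78 + 70 + 50 + 52 + 72 + 75 = 397

397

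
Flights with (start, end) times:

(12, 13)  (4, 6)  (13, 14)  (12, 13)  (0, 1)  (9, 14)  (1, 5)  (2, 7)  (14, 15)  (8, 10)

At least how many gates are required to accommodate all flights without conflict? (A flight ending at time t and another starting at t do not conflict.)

3

Count concurrent intervals with a sweep; the peak is the room count.
starts: [0, 1, 2, 4, 8, 9, 12, 12, 13, 14]
ends:   [1, 5, 6, 7, 10, 13, 13, 14, 14, 15]
s0→1 e1→0 s1→1 s2→2 s4→3  — peak 3.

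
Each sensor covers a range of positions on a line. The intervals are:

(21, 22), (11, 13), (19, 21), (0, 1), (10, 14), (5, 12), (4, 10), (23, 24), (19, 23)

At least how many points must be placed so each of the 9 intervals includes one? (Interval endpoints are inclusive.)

5

Sort by right endpoint; whenever an interval is uncovered, place a point at its right end.
Sorted: [0,1] [4,10] [5,12] [11,13] [10,14] [19,21] [21,22] [19,23] [23,24]
{[0,1]} hit by 1; {[4,10],[5,12]} hit by 10; {[11,13],[10,14]} hit by 13; {[19,21],[21,22],[19,23]} hit by 21; {[23,24]} hit by 24.
Points: 1, 10, 13, 21, 24 (5 total).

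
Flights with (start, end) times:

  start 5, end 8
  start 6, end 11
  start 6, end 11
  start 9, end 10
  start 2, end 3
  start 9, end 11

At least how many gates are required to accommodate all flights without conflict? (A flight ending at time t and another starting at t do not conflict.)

The answer is the maximum number of intervals overlapping at any instant.
starts: [2, 5, 6, 6, 9, 9]
ends:   [3, 8, 10, 11, 11, 11]
s2→1 e3→0 s5→1 s6→2 s6→3 e8→2 s9→3 s9→4  — peak 4.

4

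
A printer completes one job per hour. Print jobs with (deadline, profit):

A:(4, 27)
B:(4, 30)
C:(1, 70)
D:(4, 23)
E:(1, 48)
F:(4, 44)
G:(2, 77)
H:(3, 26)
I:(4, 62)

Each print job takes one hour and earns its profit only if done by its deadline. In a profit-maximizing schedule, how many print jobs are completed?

4

Sort by profit descending; place each in the latest free slot ≤ its deadline.
By profit: G(d2,77), C(d1,70), I(d4,62), E(d1,48), F(d4,44), B(d4,30), A(d4,27), H(d3,26), D(d4,23)
G→slot 2; C→slot 1; I→slot 4; E skipped; F→slot 3; B skipped; A skipped; H skipped; D skipped.
4 of 9 scheduled.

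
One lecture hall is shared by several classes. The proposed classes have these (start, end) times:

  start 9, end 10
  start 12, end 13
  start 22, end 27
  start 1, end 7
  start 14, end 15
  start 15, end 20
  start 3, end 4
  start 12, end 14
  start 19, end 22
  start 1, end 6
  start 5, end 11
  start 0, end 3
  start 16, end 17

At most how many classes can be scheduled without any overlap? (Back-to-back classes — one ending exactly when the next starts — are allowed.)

By end time: (0,3), (3,4), (1,6), (1,7), (9,10), (5,11), (12,13), (12,14), (14,15), (16,17), (15,20), (19,22), (22,27).
Pick (0,3); next start ≥ 3 → (3,4); next start ≥ 4 → (9,10); next start ≥ 10 → (12,13); next start ≥ 13 → (14,15); next start ≥ 15 → (16,17); next start ≥ 17 → (19,22); next start ≥ 22 → (22,27).
Selected 8 classes.

8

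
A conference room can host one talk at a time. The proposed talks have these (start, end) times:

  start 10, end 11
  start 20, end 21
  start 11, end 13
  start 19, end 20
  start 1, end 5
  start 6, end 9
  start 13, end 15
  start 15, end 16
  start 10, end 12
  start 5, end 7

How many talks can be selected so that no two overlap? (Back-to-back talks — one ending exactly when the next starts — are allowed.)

Order by finish time; keep every interval that doesn't clash with the previous kept one.
By end time: (1,5), (5,7), (6,9), (10,11), (10,12), (11,13), (13,15), (15,16), (19,20), (20,21).
Pick (1,5); next start ≥ 5 → (5,7); next start ≥ 7 → (10,11); next start ≥ 11 → (11,13); next start ≥ 13 → (13,15); next start ≥ 15 → (15,16); next start ≥ 16 → (19,20); next start ≥ 20 → (20,21).
Selected 8 talks.

8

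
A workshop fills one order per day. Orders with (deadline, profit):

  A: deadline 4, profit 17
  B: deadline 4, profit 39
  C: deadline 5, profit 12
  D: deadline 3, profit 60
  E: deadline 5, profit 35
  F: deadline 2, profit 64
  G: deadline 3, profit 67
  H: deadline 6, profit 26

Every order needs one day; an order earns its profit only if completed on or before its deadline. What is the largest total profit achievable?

291

Sort by profit descending; place each in the latest free slot ≤ its deadline.
Profit order: G=67 F=64 D=60 B=39 E=35 H=26 A=17 C=12
Assign: G→slot 3, F→slot 2, D→slot 1, B→slot 4, E→slot 5, H→slot 6, A skipped, C skipped.
Slots: [1:D] [2:F] [3:G] [4:B] [5:E] [6:H]
Profit = 60 + 64 + 67 + 39 + 35 + 26 = 291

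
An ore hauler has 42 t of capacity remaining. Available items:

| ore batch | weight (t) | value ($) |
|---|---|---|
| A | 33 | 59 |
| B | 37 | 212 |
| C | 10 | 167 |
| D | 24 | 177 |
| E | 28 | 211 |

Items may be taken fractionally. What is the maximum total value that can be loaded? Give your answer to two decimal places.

Greedy by value/weight ratio, highest first.
Ratios (sorted): C 16.70, E 7.54, D 7.38, B 5.73, A 1.79
take C (10 @ 167); take E (28 @ 211); take 4/24 of D → 29.50. Capacity used 42/42.
Total value = 407.50

407.50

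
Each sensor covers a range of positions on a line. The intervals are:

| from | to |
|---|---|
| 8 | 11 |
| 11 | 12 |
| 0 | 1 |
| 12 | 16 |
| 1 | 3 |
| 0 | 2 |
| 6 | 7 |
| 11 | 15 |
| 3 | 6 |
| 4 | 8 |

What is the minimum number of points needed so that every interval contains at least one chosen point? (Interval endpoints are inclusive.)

4

Sort by right endpoint; whenever an interval is uncovered, place a point at its right end.
Sorted: [0,1] [0,2] [1,3] [3,6] [6,7] [4,8] [8,11] [11,12] [11,15] [12,16]
{[0,1],[0,2],[1,3]} hit by 1; {[3,6],[6,7],[4,8]} hit by 6; {[8,11],[11,12],[11,15]} hit by 11; {[12,16]} hit by 16.
Points: 1, 6, 11, 16 (4 total).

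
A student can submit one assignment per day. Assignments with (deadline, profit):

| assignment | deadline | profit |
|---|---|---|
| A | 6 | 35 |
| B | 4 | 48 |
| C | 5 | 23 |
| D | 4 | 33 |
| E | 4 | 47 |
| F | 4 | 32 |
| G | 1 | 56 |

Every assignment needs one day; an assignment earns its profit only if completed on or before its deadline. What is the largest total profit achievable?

242

Profit order: G=56 B=48 E=47 A=35 D=33 F=32 C=23
Assign: G→slot 1, B→slot 4, E→slot 3, A→slot 6, D→slot 2, F skipped, C→slot 5.
Slots: [1:G] [2:D] [3:E] [4:B] [5:C] [6:A]
Profit = 56 + 33 + 47 + 48 + 23 + 35 = 242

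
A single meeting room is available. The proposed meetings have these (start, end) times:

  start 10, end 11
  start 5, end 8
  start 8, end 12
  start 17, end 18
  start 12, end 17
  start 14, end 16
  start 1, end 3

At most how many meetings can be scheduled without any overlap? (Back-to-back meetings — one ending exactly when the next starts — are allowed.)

Order by finish time; keep every interval that doesn't clash with the previous kept one.
Sorted by end: (1,3)  (5,8)  (10,11)  (8,12)  (14,16)  (12,17)  (17,18)
take (1,3); take (5,8); take (10,11); take (14,16); skip (12,17); take (17,18).
Selected 5 meetings.

5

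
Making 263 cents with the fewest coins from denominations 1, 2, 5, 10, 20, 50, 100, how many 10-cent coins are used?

1

263 − 2×100→63 − 1×50→13 − 1×10→3 − 1×2→1 − 1×1→0
Count of 10: 1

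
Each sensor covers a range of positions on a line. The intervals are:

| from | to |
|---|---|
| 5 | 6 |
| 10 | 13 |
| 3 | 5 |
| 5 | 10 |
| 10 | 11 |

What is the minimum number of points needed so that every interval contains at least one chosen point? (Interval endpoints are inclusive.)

Sorted: [3,5] [5,6] [5,10] [10,11] [10,13]
{[3,5],[5,6],[5,10]} hit by 5; {[10,11],[10,13]} hit by 11.
Points: 5, 11 (2 total).

2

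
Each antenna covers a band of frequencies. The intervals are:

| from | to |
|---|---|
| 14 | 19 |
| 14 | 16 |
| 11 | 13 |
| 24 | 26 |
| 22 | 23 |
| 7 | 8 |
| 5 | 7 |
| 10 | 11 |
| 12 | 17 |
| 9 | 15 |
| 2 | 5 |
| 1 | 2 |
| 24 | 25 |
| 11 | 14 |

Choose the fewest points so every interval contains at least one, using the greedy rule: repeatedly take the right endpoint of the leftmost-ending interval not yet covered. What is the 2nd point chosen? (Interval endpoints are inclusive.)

7

Sort by right endpoint; whenever an interval is uncovered, place a point at its right end.
Sorted: [1,2] [2,5] [5,7] [7,8] [10,11] [11,13] [11,14] [9,15] [14,16] [12,17] [14,19] [22,23] [24,25] [24,26]
{[1,2],[2,5]} hit by 2; {[5,7],[7,8]} hit by 7; {[10,11],[11,13],[11,14],[9,15]} hit by 11; {[14,16],[12,17],[14,19]} hit by 16; {[22,23]} hit by 23; {[24,25],[24,26]} hit by 25.
Points: 2, 7, 11, 16, 23, 25 (6 total).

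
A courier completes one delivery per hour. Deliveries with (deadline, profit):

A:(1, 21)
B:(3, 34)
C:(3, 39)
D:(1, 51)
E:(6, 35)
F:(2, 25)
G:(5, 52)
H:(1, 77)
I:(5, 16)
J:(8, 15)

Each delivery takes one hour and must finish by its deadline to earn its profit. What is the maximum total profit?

268

Sort by profit descending; place each in the latest free slot ≤ its deadline.
By profit: H(d1,77), G(d5,52), D(d1,51), C(d3,39), E(d6,35), B(d3,34), F(d2,25), A(d1,21), I(d5,16), J(d8,15)
H→slot 1; G→slot 5; D skipped; C→slot 3; E→slot 6; B→slot 2; F skipped; A skipped; I→slot 4; J→slot 8.
Profit = 77 + 34 + 39 + 16 + 52 + 35 + 15 = 268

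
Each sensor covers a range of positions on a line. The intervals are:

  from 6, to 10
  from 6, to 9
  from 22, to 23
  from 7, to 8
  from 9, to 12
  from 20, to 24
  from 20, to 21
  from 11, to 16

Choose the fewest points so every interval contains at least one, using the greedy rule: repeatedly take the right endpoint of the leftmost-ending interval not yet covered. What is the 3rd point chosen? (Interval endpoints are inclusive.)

Sort by right endpoint; whenever an interval is uncovered, place a point at its right end.
Sorted: [7,8] [6,9] [6,10] [9,12] [11,16] [20,21] [22,23] [20,24]
{[7,8],[6,9],[6,10]} hit by 8; {[9,12],[11,16]} hit by 12; {[20,21]} hit by 21; {[22,23],[20,24]} hit by 23.
Points: 8, 12, 21, 23 (4 total).

21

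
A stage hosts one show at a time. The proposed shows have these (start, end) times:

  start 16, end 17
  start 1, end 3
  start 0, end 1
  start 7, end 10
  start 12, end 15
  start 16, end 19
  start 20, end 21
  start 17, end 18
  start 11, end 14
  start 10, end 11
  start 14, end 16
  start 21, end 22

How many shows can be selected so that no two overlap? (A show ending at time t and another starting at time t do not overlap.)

10

Order by finish time; keep every interval that doesn't clash with the previous kept one.
Sorted by end: (0,1)  (1,3)  (7,10)  (10,11)  (11,14)  (12,15)  (14,16)  (16,17)  (17,18)  (16,19)  (20,21)  (21,22)
take (0,1); take (1,3); take (7,10); take (10,11); take (11,14); skip (12,15); take (14,16); take (16,17); take (17,18); skip (16,19); take (20,21); take (21,22).
Selected 10 shows.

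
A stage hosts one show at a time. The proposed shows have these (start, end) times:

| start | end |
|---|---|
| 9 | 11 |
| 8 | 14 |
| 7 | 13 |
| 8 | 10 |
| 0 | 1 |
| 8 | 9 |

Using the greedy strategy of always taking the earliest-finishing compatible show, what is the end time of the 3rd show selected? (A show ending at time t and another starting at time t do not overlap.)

Greedy by earliest finish: after sorting by end time, pick each interval compatible with the last pick.
By end time: (0,1), (8,9), (8,10), (9,11), (7,13), (8,14).
Pick (0,1); next start ≥ 1 → (8,9); next start ≥ 9 → (9,11).
Selected: (0,1) (8,9) (9,11)

11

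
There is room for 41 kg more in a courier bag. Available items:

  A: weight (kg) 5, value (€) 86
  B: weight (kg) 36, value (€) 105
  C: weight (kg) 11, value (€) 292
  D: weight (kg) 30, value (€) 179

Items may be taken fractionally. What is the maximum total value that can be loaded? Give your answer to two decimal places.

Ratios (sorted): C 26.55, A 17.20, D 5.97, B 2.92
take C (11 @ 292); take A (5 @ 86); take 25/30 of D → 149.17. Capacity used 41/41.
Total value = 527.17

527.17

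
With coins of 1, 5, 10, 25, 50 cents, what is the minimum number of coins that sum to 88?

6

Greedy: take as many of the largest coin as possible, then repeat with the remainder.
88 − 1×50→38 − 1×25→13 − 1×10→3 − 3×1→0
Total coins = 1 + 1 + 1 + 3 = 6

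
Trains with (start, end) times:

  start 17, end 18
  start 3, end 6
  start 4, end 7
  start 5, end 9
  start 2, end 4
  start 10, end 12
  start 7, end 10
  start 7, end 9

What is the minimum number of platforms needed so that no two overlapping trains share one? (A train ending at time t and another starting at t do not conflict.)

starts: [2, 3, 4, 5, 7, 7, 10, 17]
ends:   [4, 6, 7, 9, 9, 10, 12, 18]
s2→1 s3→2 e4→1 s4→2 s5→3  — peak 3.

3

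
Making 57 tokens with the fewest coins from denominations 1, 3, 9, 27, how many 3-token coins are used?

Greedy: take as many of the largest coin as possible, then repeat with the remainder.
57 − 2×27→3 − 1×3→0
Count of 3: 1

1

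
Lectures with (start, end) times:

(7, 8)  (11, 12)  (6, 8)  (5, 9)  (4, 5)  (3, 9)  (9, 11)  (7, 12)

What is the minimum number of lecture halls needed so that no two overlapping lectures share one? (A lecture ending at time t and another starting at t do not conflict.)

5

The answer is the maximum number of intervals overlapping at any instant.
Events (time:±→running): 3:+→1 4:+→2 5:-→1 5:+→2 6:+→3 7:+→4 7:+→5 … peak 5.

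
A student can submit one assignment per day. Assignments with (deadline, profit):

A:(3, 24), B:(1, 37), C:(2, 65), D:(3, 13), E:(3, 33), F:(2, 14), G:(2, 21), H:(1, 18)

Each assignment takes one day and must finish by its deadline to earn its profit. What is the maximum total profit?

Take jobs in profit order; each goes to the latest open slot no later than its deadline.
Profit order: C=65 B=37 E=33 A=24 G=21 H=18 F=14 D=13
Assign: C→slot 2, B→slot 1, E→slot 3, A skipped, G skipped, H skipped, F skipped, D skipped.
Slots: [1:B] [2:C] [3:E]
Profit = 37 + 65 + 33 = 135

135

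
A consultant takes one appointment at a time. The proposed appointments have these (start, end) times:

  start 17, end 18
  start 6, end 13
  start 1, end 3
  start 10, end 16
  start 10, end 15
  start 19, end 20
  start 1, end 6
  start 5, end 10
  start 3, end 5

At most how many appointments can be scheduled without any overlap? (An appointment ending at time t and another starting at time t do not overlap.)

Sorted by end: (1,3)  (3,5)  (1,6)  (5,10)  (6,13)  (10,15)  (10,16)  (17,18)  (19,20)
take (1,3); take (3,5); take (5,10); take (10,15); take (17,18); take (19,20).
Selected 6 appointments.

6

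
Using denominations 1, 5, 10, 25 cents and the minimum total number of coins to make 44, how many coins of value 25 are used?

44 − 1×25→19 − 1×10→9 − 1×5→4 − 4×1→0
Count of 25: 1

1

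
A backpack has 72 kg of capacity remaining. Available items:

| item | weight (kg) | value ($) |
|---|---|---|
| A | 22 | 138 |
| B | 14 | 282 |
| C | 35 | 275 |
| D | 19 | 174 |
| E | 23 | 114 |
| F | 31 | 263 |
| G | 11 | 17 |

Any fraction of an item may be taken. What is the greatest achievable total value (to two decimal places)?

781.86

Ratios (sorted): B 20.14, D 9.16, F 8.48, C 7.86, A 6.27, E 4.96, G 1.55
take B (14 @ 282); take D (19 @ 174); take F (31 @ 263); take 8/35 of C → 62.86. Capacity used 72/72.
Total value = 781.86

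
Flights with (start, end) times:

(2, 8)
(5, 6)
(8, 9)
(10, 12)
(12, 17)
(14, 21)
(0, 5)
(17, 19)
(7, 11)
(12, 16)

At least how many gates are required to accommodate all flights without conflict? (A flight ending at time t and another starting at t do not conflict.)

3

The answer is the maximum number of intervals overlapping at any instant.
Events (time:±→running): 0:+→1 2:+→2 5:-→1 5:+→2 6:-→1 7:+→2 8:-→1 8:+→2 9:-→1 10:+→2 11:-→1 12:-→0 12:+→1 12:+→2 14:+→3 … peak 3.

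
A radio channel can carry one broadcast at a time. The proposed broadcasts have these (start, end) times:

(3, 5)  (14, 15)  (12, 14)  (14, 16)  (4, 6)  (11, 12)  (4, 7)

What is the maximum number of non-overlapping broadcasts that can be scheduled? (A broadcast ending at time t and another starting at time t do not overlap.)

4

Sorted by end: (3,5)  (4,6)  (4,7)  (11,12)  (12,14)  (14,15)  (14,16)
take (3,5); skip (4,6); take (11,12); take (12,14); take (14,15); skip (14,16).
Selected 4 broadcasts.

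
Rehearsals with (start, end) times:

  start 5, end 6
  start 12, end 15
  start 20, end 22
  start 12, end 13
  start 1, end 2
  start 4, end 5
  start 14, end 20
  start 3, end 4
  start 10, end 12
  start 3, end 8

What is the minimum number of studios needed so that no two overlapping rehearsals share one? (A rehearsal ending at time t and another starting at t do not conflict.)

The answer is the maximum number of intervals overlapping at any instant.
starts: [1, 3, 3, 4, 5, 10, 12, 12, 14, 20]
ends:   [2, 4, 5, 6, 8, 12, 13, 15, 20, 22]
s1→1 e2→0 s3→1 s3→2  — peak 2.

2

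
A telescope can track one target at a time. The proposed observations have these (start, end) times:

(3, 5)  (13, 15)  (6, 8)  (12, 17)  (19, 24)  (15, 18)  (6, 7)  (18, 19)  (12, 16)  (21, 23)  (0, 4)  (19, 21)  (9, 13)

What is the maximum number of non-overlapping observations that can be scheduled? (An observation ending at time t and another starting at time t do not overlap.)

8

Sorted by end: (0,4)  (3,5)  (6,7)  (6,8)  (9,13)  (13,15)  (12,16)  (12,17)  (15,18)  (18,19)  (19,21)  (21,23)  (19,24)
take (0,4); take (6,7); take (9,13); take (13,15); skip (12,16); skip (12,17); take (15,18); take (18,19); take (19,21); take (21,23).
Selected 8 observations.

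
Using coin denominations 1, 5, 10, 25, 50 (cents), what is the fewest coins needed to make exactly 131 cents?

5

Use the largest denomination that fits, subtract, and repeat.
131 = 2×50 + 1×25 + 1×5 + 1×1
Total coins = 2 + 1 + 1 + 1 = 5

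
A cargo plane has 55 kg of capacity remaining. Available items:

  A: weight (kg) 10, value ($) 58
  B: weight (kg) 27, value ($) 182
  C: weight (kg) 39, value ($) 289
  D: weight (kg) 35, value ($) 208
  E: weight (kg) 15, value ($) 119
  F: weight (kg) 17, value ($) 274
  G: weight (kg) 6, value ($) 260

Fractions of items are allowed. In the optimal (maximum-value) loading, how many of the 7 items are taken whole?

3

Ratios (sorted): G 43.33, F 16.12, E 7.93, C 7.41, B 6.74, D 5.94, A 5.80
take G (6 @ 260); take F (17 @ 274); take E (15 @ 119); take 17/39 of C → 125.97. Capacity used 55/55.
3 item(s) taken whole; one partial (take 17/39 of C).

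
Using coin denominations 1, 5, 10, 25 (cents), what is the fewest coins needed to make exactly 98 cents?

8

98 = 3×25 + 2×10 + 3×1
Total coins = 3 + 2 + 3 = 8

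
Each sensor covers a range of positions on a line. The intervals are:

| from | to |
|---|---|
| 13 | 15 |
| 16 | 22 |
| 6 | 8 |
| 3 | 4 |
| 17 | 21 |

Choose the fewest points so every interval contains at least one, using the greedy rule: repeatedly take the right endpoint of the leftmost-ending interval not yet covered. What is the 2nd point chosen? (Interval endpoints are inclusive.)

Sort by right endpoint; whenever an interval is uncovered, place a point at its right end.
Sorted: [3,4] [6,8] [13,15] [17,21] [16,22]
{[3,4]} hit by 4; {[6,8]} hit by 8; {[13,15]} hit by 15; {[17,21],[16,22]} hit by 21.
Points: 4, 8, 15, 21 (4 total).

8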